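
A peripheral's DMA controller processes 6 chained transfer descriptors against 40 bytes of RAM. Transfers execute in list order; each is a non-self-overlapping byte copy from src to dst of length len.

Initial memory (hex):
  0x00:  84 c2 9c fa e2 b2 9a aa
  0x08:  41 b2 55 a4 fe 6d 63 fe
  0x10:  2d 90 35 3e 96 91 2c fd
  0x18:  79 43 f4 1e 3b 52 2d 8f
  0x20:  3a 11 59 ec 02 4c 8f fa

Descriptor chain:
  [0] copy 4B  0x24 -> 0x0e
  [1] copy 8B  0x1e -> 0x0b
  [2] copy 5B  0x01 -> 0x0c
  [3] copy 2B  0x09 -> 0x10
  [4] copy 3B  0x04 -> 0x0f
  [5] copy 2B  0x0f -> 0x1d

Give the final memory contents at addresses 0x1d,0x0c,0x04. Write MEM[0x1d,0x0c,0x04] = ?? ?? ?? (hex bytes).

[0] 0x24->0x0e len=4 : 02 4c 8f fa
[1] 0x1e->0x0b len=8 : 2d 8f 3a 11 59 ec 02 4c
[2] 0x01->0x0c len=5 : c2 9c fa e2 b2
[3] 0x09->0x10 len=2 : b2 55
[4] 0x04->0x0f len=3 : e2 b2 9a
[5] 0x0f->0x1d len=2 : e2 b2
query mem[0x1d]=0xe2, mem[0x0c]=0xc2, mem[0x04]=0xe2

MEM[0x1d,0x0c,0x04] = e2 c2 e2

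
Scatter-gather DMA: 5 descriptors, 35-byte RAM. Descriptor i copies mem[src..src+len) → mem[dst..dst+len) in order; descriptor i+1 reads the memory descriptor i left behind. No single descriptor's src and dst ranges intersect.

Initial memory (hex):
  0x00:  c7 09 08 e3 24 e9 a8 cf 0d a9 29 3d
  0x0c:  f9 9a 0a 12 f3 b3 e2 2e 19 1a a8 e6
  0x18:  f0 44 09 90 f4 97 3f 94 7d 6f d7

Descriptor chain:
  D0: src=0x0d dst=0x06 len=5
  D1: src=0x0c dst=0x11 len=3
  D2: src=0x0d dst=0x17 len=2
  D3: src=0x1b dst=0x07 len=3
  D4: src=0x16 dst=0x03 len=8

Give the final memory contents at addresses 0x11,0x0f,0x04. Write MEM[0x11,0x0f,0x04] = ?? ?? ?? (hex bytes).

MEM[0x11,0x0f,0x04] = f9 12 9a

[0] 0x0d->0x06 len=5 : 9a 0a 12 f3 b3
[1] 0x0c->0x11 len=3 : f9 9a 0a
[2] 0x0d->0x17 len=2 : 9a 0a
[3] 0x1b->0x07 len=3 : 90 f4 97
[4] 0x16->0x03 len=8 : a8 9a 0a 44 09 90 f4 97
query mem[0x11]=0xf9, mem[0x0f]=0x12, mem[0x04]=0x9a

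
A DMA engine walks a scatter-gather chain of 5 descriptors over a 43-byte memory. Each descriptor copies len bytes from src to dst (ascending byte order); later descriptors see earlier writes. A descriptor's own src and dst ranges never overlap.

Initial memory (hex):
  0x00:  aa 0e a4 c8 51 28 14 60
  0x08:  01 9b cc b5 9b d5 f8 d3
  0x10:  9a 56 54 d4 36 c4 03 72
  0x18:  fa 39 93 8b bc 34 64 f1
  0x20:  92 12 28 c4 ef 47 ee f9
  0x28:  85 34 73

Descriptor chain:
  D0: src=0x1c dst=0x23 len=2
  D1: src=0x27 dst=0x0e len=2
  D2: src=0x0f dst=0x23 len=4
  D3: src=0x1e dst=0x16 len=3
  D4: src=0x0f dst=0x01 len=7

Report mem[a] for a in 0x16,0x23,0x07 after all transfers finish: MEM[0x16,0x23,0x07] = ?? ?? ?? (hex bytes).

MEM[0x16,0x23,0x07] = 64 85 c4

  after D0: wrote 2B at 0x23 = bc34
  after D1: wrote 2B at 0x0e = f985
  after D2: wrote 4B at 0x23 = 859a5654
  after D3: wrote 3B at 0x16 = 64f192
  after D4: wrote 7B at 0x01 = 859a5654d436c4
query mem[0x16]=0x64, mem[0x23]=0x85, mem[0x07]=0xc4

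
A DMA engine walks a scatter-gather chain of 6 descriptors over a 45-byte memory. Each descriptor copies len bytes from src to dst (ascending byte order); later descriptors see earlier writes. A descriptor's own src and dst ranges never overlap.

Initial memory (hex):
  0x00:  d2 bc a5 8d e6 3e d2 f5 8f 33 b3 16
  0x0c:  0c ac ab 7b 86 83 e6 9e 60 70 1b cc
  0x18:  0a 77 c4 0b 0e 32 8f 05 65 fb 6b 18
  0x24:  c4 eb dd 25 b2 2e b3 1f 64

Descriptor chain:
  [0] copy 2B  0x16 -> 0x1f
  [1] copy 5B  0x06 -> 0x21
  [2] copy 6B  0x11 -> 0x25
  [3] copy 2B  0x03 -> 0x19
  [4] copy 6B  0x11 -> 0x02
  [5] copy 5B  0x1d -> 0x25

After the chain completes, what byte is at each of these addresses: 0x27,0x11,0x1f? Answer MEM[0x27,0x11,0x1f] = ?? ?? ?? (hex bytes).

  after D0: wrote 2B at 0x1f = 1bcc
  after D1: wrote 5B at 0x21 = d2f58f33b3
  after D2: wrote 6B at 0x25 = 83e69e60701b
  after D3: wrote 2B at 0x19 = 8de6
  after D4: wrote 6B at 0x02 = 83e69e60701b
  after D5: wrote 5B at 0x25 = 328f1bccd2
query mem[0x27]=0x1b, mem[0x11]=0x83, mem[0x1f]=0x1b

MEM[0x27,0x11,0x1f] = 1b 83 1b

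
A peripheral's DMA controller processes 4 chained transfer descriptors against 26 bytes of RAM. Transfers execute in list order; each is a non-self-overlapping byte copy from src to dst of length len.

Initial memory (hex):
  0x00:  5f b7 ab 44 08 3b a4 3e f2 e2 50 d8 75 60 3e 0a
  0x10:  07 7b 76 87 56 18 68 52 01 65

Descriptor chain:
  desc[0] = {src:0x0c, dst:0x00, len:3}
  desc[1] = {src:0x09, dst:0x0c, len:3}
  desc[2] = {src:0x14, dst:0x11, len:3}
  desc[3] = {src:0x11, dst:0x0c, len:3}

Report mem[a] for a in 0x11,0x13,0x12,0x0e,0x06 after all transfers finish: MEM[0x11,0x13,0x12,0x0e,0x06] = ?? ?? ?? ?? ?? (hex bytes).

  after D0: wrote 3B at 0x00 = 75603e
  after D1: wrote 3B at 0x0c = e250d8
  after D2: wrote 3B at 0x11 = 561868
  after D3: wrote 3B at 0x0c = 561868
query mem[0x11]=0x56, mem[0x13]=0x68, mem[0x12]=0x18, mem[0x0e]=0x68, mem[0x06]=0xa4

MEM[0x11,0x13,0x12,0x0e,0x06] = 56 68 18 68 a4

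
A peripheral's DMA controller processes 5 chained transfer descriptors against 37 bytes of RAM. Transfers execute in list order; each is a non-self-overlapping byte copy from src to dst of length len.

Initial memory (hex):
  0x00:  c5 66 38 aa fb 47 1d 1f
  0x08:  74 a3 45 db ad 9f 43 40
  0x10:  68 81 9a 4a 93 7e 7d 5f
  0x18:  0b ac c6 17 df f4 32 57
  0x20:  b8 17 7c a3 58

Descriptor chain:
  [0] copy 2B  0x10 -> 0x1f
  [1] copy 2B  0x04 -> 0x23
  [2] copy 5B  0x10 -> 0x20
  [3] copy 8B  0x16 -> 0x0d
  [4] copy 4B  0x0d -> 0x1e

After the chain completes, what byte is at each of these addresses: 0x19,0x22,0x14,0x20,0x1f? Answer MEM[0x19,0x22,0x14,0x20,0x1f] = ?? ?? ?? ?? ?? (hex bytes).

[0] 0x10->0x1f len=2 : 68 81
[1] 0x04->0x23 len=2 : fb 47
[2] 0x10->0x20 len=5 : 68 81 9a 4a 93
[3] 0x16->0x0d len=8 : 7d 5f 0b ac c6 17 df f4
[4] 0x0d->0x1e len=4 : 7d 5f 0b ac
query mem[0x19]=0xac, mem[0x22]=0x9a, mem[0x14]=0xf4, mem[0x20]=0x0b, mem[0x1f]=0x5f

MEM[0x19,0x22,0x14,0x20,0x1f] = ac 9a f4 0b 5f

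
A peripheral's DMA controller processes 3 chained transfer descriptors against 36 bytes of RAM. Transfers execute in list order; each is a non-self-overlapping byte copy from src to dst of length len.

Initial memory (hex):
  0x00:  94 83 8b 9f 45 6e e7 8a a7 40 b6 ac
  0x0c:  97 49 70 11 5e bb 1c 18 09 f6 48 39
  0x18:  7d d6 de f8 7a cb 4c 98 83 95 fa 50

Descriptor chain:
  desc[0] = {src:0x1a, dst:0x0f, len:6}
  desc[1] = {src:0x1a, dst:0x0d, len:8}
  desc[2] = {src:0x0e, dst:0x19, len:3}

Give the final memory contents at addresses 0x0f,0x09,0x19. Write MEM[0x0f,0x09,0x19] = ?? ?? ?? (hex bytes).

#0 dst[0x0f+6] := {0xde,0xf8,0x7a,0xcb,0x4c,0x98}
#1 dst[0x0d+8] := {0xde,0xf8,0x7a,0xcb,0x4c,0x98,0x83,0x95}
#2 dst[0x19+3] := {0xf8,0x7a,0xcb}
query mem[0x0f]=0x7a, mem[0x09]=0x40, mem[0x19]=0xf8

MEM[0x0f,0x09,0x19] = 7a 40 f8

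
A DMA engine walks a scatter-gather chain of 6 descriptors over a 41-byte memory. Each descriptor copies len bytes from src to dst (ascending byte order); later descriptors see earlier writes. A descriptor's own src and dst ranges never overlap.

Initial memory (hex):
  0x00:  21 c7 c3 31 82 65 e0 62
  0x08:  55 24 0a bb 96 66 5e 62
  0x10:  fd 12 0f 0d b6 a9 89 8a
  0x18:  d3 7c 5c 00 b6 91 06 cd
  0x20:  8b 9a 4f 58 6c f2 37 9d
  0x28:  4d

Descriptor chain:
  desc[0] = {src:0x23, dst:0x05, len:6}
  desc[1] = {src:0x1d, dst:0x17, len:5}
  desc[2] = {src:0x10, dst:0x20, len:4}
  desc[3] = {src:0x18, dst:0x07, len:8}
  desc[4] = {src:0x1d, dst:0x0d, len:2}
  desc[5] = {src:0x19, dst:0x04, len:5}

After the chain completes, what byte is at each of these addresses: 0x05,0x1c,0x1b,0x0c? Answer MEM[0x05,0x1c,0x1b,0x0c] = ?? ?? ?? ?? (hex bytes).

MEM[0x05,0x1c,0x1b,0x0c] = 8b b6 9a 91

[0] 0x23->0x05 len=6 : 58 6c f2 37 9d 4d
[1] 0x1d->0x17 len=5 : 91 06 cd 8b 9a
[2] 0x10->0x20 len=4 : fd 12 0f 0d
[3] 0x18->0x07 len=8 : 06 cd 8b 9a b6 91 06 cd
[4] 0x1d->0x0d len=2 : 91 06
[5] 0x19->0x04 len=5 : cd 8b 9a b6 91
query mem[0x05]=0x8b, mem[0x1c]=0xb6, mem[0x1b]=0x9a, mem[0x0c]=0x91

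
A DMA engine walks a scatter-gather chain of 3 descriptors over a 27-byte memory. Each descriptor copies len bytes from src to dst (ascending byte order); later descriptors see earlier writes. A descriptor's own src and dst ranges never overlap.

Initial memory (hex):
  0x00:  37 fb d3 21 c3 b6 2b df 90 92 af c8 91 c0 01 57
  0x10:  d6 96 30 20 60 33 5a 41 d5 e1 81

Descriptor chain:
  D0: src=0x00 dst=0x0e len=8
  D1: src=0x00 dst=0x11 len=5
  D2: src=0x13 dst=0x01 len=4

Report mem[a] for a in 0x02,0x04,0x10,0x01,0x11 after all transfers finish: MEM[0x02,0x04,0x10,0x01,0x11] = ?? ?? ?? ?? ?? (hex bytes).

  after D0: wrote 8B at 0x0e = 37fbd321c3b62bdf
  after D1: wrote 5B at 0x11 = 37fbd321c3
  after D2: wrote 4B at 0x01 = d321c35a
query mem[0x02]=0x21, mem[0x04]=0x5a, mem[0x10]=0xd3, mem[0x01]=0xd3, mem[0x11]=0x37

MEM[0x02,0x04,0x10,0x01,0x11] = 21 5a d3 d3 37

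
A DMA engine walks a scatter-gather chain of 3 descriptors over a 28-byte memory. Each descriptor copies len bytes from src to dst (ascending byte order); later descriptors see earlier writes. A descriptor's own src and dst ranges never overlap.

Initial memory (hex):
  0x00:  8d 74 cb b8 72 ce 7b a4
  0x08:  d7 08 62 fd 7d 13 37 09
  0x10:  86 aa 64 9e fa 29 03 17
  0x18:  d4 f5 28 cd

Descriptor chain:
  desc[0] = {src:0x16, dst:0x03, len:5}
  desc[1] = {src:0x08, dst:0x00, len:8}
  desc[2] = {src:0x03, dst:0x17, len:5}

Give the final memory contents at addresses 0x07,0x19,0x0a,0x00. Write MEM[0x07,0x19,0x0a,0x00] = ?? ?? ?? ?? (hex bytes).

MEM[0x07,0x19,0x0a,0x00] = 09 13 62 d7

D0: mem[0x03..0x07] <- [03 17 d4 f5 28]
D1: mem[0x00..0x07] <- [d7 08 62 fd 7d 13 37 09]
D2: mem[0x17..0x1b] <- [fd 7d 13 37 09]
query mem[0x07]=0x09, mem[0x19]=0x13, mem[0x0a]=0x62, mem[0x00]=0xd7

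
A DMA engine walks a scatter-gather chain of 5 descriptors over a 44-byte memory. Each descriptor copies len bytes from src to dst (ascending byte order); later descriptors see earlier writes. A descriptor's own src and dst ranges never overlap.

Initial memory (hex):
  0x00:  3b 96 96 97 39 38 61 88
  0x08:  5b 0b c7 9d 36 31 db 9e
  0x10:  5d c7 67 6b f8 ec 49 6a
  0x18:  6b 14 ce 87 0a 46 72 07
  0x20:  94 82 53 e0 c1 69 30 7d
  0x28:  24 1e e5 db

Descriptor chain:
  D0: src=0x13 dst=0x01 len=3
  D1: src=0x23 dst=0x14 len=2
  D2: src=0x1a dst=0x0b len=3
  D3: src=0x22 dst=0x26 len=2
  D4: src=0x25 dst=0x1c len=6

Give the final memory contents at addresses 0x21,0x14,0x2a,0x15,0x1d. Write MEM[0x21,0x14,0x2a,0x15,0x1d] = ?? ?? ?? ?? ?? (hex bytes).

MEM[0x21,0x14,0x2a,0x15,0x1d] = e5 e0 e5 c1 53

  after D0: wrote 3B at 0x01 = 6bf8ec
  after D1: wrote 2B at 0x14 = e0c1
  after D2: wrote 3B at 0x0b = ce870a
  after D3: wrote 2B at 0x26 = 53e0
  after D4: wrote 6B at 0x1c = 6953e0241ee5
query mem[0x21]=0xe5, mem[0x14]=0xe0, mem[0x2a]=0xe5, mem[0x15]=0xc1, mem[0x1d]=0x53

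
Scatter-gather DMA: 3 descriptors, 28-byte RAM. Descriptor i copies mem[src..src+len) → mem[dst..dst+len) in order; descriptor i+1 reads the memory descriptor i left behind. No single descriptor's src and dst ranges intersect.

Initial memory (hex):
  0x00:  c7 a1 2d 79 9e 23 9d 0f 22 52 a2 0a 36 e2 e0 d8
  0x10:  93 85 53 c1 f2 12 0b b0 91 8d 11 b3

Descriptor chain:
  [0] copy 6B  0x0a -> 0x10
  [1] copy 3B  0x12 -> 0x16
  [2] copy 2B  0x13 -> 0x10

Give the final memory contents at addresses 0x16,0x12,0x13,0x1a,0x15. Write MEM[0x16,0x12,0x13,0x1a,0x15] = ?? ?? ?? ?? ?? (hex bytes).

MEM[0x16,0x12,0x13,0x1a,0x15] = 36 36 e2 11 d8

#0 dst[0x10+6] := {0xa2,0x0a,0x36,0xe2,0xe0,0xd8}
#1 dst[0x16+3] := {0x36,0xe2,0xe0}
#2 dst[0x10+2] := {0xe2,0xe0}
query mem[0x16]=0x36, mem[0x12]=0x36, mem[0x13]=0xe2, mem[0x1a]=0x11, mem[0x15]=0xd8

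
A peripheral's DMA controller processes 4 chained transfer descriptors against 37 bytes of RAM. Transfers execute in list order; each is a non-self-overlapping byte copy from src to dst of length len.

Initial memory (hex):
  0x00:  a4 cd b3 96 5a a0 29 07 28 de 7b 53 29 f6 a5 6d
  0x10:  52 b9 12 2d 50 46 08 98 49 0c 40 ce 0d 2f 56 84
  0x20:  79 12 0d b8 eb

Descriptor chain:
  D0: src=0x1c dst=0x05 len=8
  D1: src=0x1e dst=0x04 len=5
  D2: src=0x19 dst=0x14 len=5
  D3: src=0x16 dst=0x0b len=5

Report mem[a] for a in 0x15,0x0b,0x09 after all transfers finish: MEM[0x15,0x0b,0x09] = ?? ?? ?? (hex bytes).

MEM[0x15,0x0b,0x09] = 40 ce 79

D0: mem[0x05..0x0c] <- [0d 2f 56 84 79 12 0d b8]
D1: mem[0x04..0x08] <- [56 84 79 12 0d]
D2: mem[0x14..0x18] <- [0c 40 ce 0d 2f]
D3: mem[0x0b..0x0f] <- [ce 0d 2f 0c 40]
query mem[0x15]=0x40, mem[0x0b]=0xce, mem[0x09]=0x79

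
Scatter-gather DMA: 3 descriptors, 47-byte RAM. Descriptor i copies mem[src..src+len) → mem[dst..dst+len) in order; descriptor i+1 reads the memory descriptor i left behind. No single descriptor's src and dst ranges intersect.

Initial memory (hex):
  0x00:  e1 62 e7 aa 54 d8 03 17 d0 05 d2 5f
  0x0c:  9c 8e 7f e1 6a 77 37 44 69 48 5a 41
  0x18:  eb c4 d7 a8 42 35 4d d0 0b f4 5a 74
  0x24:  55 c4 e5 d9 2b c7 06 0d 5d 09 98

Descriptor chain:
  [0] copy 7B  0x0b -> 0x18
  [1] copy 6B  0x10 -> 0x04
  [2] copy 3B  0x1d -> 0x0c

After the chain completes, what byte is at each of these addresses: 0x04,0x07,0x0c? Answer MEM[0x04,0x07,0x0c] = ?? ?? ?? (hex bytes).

D0: mem[0x18..0x1e] <- [5f 9c 8e 7f e1 6a 77]
D1: mem[0x04..0x09] <- [6a 77 37 44 69 48]
D2: mem[0x0c..0x0e] <- [6a 77 d0]
query mem[0x04]=0x6a, mem[0x07]=0x44, mem[0x0c]=0x6a

MEM[0x04,0x07,0x0c] = 6a 44 6a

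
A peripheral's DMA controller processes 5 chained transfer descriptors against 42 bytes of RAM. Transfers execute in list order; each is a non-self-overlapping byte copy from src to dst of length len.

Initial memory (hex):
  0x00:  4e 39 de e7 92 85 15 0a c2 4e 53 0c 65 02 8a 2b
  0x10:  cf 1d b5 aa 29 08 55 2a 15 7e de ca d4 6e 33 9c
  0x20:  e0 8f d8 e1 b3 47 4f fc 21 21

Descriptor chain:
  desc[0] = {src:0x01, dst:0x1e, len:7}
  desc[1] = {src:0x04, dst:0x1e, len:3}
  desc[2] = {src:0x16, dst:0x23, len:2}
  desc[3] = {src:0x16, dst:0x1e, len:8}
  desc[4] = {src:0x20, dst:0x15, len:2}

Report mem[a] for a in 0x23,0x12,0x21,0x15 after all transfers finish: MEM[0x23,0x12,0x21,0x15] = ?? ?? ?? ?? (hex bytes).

D0: mem[0x1e..0x24] <- [39 de e7 92 85 15 0a]
D1: mem[0x1e..0x20] <- [92 85 15]
D2: mem[0x23..0x24] <- [55 2a]
D3: mem[0x1e..0x25] <- [55 2a 15 7e de ca d4 6e]
D4: mem[0x15..0x16] <- [15 7e]
query mem[0x23]=0xca, mem[0x12]=0xb5, mem[0x21]=0x7e, mem[0x15]=0x15

MEM[0x23,0x12,0x21,0x15] = ca b5 7e 15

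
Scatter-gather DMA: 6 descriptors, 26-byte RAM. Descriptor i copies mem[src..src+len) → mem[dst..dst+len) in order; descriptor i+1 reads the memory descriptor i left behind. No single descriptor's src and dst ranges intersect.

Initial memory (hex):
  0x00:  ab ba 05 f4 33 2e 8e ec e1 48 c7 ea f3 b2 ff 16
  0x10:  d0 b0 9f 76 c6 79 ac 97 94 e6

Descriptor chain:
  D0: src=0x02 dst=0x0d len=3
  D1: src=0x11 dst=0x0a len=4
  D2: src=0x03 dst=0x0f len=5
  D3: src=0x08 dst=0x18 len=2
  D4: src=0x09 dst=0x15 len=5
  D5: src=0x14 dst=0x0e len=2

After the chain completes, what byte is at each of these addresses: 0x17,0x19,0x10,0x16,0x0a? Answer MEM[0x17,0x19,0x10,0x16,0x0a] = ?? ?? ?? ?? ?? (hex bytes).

MEM[0x17,0x19,0x10,0x16,0x0a] = 9f c6 33 b0 b0

#0 dst[0x0d+3] := {0x05,0xf4,0x33}
#1 dst[0x0a+4] := {0xb0,0x9f,0x76,0xc6}
#2 dst[0x0f+5] := {0xf4,0x33,0x2e,0x8e,0xec}
#3 dst[0x18+2] := {0xe1,0x48}
#4 dst[0x15+5] := {0x48,0xb0,0x9f,0x76,0xc6}
#5 dst[0x0e+2] := {0xc6,0x48}
query mem[0x17]=0x9f, mem[0x19]=0xc6, mem[0x10]=0x33, mem[0x16]=0xb0, mem[0x0a]=0xb0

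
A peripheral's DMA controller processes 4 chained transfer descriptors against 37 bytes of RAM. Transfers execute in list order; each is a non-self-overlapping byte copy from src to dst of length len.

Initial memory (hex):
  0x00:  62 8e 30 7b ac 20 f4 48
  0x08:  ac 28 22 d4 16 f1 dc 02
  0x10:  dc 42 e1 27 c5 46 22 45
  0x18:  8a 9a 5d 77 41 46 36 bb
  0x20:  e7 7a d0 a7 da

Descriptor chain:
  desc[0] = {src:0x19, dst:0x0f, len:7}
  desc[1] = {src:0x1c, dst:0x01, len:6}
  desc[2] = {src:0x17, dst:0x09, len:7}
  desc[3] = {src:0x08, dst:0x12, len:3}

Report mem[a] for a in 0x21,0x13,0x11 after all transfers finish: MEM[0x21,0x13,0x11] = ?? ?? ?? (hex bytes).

  after D0: wrote 7B at 0x0f = 9a5d77414636bb
  after D1: wrote 6B at 0x01 = 414636bbe77a
  after D2: wrote 7B at 0x09 = 458a9a5d774146
  after D3: wrote 3B at 0x12 = ac458a
query mem[0x21]=0x7a, mem[0x13]=0x45, mem[0x11]=0x77

MEM[0x21,0x13,0x11] = 7a 45 77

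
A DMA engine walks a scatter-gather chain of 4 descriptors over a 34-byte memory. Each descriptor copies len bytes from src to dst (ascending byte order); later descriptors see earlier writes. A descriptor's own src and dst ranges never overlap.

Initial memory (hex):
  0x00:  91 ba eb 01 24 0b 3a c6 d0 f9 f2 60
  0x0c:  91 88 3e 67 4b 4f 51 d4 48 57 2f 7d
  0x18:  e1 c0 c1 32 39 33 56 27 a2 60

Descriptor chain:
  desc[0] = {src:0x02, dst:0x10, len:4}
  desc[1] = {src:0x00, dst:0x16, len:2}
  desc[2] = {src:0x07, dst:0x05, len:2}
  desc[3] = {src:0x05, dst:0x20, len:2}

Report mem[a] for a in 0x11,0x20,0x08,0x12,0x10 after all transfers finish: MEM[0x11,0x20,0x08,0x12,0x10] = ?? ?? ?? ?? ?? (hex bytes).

MEM[0x11,0x20,0x08,0x12,0x10] = 01 c6 d0 24 eb

D0: mem[0x10..0x13] <- [eb 01 24 0b]
D1: mem[0x16..0x17] <- [91 ba]
D2: mem[0x05..0x06] <- [c6 d0]
D3: mem[0x20..0x21] <- [c6 d0]
query mem[0x11]=0x01, mem[0x20]=0xc6, mem[0x08]=0xd0, mem[0x12]=0x24, mem[0x10]=0xeb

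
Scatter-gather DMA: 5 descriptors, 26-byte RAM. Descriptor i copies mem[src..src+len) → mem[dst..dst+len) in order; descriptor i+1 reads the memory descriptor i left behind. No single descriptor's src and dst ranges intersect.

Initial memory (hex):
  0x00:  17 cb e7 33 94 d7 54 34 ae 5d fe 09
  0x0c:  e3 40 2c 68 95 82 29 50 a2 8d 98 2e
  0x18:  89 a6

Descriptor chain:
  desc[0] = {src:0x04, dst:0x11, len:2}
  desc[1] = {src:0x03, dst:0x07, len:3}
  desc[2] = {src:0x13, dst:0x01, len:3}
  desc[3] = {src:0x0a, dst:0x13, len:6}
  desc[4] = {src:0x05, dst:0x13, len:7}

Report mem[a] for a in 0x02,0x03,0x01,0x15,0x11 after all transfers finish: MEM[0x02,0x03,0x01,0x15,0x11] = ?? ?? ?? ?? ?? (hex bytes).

MEM[0x02,0x03,0x01,0x15,0x11] = a2 8d 50 33 94

#0 dst[0x11+2] := {0x94,0xd7}
#1 dst[0x07+3] := {0x33,0x94,0xd7}
#2 dst[0x01+3] := {0x50,0xa2,0x8d}
#3 dst[0x13+6] := {0xfe,0x09,0xe3,0x40,0x2c,0x68}
#4 dst[0x13+7] := {0xd7,0x54,0x33,0x94,0xd7,0xfe,0x09}
query mem[0x02]=0xa2, mem[0x03]=0x8d, mem[0x01]=0x50, mem[0x15]=0x33, mem[0x11]=0x94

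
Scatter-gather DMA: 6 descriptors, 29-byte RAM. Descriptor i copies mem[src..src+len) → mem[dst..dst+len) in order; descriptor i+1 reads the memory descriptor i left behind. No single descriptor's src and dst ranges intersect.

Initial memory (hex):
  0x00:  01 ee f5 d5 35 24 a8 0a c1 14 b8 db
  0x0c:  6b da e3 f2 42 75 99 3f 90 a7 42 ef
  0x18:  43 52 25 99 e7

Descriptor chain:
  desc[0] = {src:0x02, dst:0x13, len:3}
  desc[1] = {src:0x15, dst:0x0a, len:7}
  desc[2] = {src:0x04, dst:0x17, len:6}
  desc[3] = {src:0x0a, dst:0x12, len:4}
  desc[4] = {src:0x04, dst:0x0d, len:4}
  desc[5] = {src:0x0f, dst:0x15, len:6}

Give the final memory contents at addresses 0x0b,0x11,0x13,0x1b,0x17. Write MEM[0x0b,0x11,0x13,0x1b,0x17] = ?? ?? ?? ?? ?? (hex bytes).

MEM[0x0b,0x11,0x13,0x1b,0x17] = 42 75 42 c1 75

[0] 0x02->0x13 len=3 : f5 d5 35
[1] 0x15->0x0a len=7 : 35 42 ef 43 52 25 99
[2] 0x04->0x17 len=6 : 35 24 a8 0a c1 14
[3] 0x0a->0x12 len=4 : 35 42 ef 43
[4] 0x04->0x0d len=4 : 35 24 a8 0a
[5] 0x0f->0x15 len=6 : a8 0a 75 35 42 ef
query mem[0x0b]=0x42, mem[0x11]=0x75, mem[0x13]=0x42, mem[0x1b]=0xc1, mem[0x17]=0x75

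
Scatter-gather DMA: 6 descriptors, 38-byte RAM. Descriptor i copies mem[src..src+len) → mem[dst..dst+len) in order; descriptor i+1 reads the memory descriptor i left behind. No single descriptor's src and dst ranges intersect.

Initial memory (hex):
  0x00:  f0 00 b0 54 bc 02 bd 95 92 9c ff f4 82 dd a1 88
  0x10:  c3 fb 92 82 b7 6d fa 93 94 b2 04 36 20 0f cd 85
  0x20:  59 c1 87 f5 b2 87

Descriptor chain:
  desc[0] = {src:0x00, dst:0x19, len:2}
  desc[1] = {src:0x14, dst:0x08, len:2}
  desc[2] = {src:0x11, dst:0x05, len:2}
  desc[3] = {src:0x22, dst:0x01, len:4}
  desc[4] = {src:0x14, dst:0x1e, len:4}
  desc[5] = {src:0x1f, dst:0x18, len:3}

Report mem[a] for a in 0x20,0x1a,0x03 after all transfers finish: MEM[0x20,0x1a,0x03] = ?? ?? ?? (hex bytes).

[0] 0x00->0x19 len=2 : f0 00
[1] 0x14->0x08 len=2 : b7 6d
[2] 0x11->0x05 len=2 : fb 92
[3] 0x22->0x01 len=4 : 87 f5 b2 87
[4] 0x14->0x1e len=4 : b7 6d fa 93
[5] 0x1f->0x18 len=3 : 6d fa 93
query mem[0x20]=0xfa, mem[0x1a]=0x93, mem[0x03]=0xb2

MEM[0x20,0x1a,0x03] = fa 93 b2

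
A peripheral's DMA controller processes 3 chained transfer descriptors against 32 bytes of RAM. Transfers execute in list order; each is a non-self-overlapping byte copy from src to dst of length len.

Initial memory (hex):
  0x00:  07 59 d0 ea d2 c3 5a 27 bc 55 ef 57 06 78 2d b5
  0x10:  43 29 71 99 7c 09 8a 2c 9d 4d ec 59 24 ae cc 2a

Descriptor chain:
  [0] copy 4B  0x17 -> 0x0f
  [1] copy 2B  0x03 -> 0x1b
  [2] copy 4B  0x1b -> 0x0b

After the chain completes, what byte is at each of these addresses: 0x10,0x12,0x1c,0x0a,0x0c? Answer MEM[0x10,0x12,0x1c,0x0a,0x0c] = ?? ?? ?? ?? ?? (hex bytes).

  after D0: wrote 4B at 0x0f = 2c9d4dec
  after D1: wrote 2B at 0x1b = ead2
  after D2: wrote 4B at 0x0b = ead2aecc
query mem[0x10]=0x9d, mem[0x12]=0xec, mem[0x1c]=0xd2, mem[0x0a]=0xef, mem[0x0c]=0xd2

MEM[0x10,0x12,0x1c,0x0a,0x0c] = 9d ec d2 ef d2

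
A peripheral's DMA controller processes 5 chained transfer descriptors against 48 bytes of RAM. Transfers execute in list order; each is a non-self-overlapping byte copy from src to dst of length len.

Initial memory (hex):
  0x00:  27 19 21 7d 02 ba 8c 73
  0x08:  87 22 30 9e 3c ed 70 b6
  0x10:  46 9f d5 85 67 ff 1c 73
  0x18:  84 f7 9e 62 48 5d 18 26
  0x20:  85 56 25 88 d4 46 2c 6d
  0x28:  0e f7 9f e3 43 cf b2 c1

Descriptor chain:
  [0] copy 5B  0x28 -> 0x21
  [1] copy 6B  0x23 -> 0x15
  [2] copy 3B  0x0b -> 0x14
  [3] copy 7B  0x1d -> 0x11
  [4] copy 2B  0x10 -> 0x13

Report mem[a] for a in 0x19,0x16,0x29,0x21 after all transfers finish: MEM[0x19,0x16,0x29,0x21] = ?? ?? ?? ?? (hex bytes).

D0: mem[0x21..0x25] <- [0e f7 9f e3 43]
D1: mem[0x15..0x1a] <- [9f e3 43 2c 6d 0e]
D2: mem[0x14..0x16] <- [9e 3c ed]
D3: mem[0x11..0x17] <- [5d 18 26 85 0e f7 9f]
D4: mem[0x13..0x14] <- [46 5d]
query mem[0x19]=0x6d, mem[0x16]=0xf7, mem[0x29]=0xf7, mem[0x21]=0x0e

MEM[0x19,0x16,0x29,0x21] = 6d f7 f7 0e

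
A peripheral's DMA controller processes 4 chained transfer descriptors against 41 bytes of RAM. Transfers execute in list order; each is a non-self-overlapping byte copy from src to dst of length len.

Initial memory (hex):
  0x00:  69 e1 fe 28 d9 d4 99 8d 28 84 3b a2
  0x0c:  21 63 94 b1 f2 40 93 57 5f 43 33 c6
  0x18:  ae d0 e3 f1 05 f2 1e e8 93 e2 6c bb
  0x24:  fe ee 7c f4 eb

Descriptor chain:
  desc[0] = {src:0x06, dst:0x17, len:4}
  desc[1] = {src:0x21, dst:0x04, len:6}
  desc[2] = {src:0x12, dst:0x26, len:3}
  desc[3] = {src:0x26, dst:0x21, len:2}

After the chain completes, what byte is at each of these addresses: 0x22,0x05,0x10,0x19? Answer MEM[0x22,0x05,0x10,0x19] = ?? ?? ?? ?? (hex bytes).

#0 dst[0x17+4] := {0x99,0x8d,0x28,0x84}
#1 dst[0x04+6] := {0xe2,0x6c,0xbb,0xfe,0xee,0x7c}
#2 dst[0x26+3] := {0x93,0x57,0x5f}
#3 dst[0x21+2] := {0x93,0x57}
query mem[0x22]=0x57, mem[0x05]=0x6c, mem[0x10]=0xf2, mem[0x19]=0x28

MEM[0x22,0x05,0x10,0x19] = 57 6c f2 28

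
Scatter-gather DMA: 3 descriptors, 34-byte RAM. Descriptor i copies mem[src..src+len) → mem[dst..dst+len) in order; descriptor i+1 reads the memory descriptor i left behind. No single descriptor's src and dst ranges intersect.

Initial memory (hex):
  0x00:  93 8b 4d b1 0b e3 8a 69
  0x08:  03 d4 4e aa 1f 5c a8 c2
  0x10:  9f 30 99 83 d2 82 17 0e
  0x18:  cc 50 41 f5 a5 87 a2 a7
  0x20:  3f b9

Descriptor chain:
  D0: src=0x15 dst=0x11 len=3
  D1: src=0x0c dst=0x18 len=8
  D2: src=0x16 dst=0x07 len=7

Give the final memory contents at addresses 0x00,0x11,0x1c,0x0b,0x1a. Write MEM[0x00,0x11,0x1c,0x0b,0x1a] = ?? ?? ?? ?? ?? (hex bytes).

  after D0: wrote 3B at 0x11 = 82170e
  after D1: wrote 8B at 0x18 = 1f5ca8c29f82170e
  after D2: wrote 7B at 0x07 = 170e1f5ca8c29f
query mem[0x00]=0x93, mem[0x11]=0x82, mem[0x1c]=0x9f, mem[0x0b]=0xa8, mem[0x1a]=0xa8

MEM[0x00,0x11,0x1c,0x0b,0x1a] = 93 82 9f a8 a8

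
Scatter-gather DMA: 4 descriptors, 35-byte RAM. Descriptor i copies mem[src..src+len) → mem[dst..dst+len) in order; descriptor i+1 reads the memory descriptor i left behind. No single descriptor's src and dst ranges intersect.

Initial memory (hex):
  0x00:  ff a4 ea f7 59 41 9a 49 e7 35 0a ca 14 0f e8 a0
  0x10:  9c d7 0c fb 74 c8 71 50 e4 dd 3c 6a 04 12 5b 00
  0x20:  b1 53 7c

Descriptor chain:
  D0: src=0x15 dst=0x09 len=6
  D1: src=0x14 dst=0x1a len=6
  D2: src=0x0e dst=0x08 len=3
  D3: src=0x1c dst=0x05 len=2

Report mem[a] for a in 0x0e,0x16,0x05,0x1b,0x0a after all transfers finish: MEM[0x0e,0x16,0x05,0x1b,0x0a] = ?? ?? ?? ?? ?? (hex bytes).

MEM[0x0e,0x16,0x05,0x1b,0x0a] = 3c 71 71 c8 9c

#0 dst[0x09+6] := {0xc8,0x71,0x50,0xe4,0xdd,0x3c}
#1 dst[0x1a+6] := {0x74,0xc8,0x71,0x50,0xe4,0xdd}
#2 dst[0x08+3] := {0x3c,0xa0,0x9c}
#3 dst[0x05+2] := {0x71,0x50}
query mem[0x0e]=0x3c, mem[0x16]=0x71, mem[0x05]=0x71, mem[0x1b]=0xc8, mem[0x0a]=0x9c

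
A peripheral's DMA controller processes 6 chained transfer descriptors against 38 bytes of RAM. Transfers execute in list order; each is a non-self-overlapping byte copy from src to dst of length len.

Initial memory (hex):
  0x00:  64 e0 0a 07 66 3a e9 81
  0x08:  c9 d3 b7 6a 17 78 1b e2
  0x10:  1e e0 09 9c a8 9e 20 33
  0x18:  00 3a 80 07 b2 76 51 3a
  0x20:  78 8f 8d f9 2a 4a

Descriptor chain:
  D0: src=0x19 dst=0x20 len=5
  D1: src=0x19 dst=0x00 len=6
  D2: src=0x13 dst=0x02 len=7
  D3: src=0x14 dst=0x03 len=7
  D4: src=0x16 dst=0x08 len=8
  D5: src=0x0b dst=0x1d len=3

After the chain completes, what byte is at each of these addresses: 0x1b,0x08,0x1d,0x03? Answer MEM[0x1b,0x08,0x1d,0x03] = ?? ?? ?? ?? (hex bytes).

#0 dst[0x20+5] := {0x3a,0x80,0x07,0xb2,0x76}
#1 dst[0x00+6] := {0x3a,0x80,0x07,0xb2,0x76,0x51}
#2 dst[0x02+7] := {0x9c,0xa8,0x9e,0x20,0x33,0x00,0x3a}
#3 dst[0x03+7] := {0xa8,0x9e,0x20,0x33,0x00,0x3a,0x80}
#4 dst[0x08+8] := {0x20,0x33,0x00,0x3a,0x80,0x07,0xb2,0x76}
#5 dst[0x1d+3] := {0x3a,0x80,0x07}
query mem[0x1b]=0x07, mem[0x08]=0x20, mem[0x1d]=0x3a, mem[0x03]=0xa8

MEM[0x1b,0x08,0x1d,0x03] = 07 20 3a a8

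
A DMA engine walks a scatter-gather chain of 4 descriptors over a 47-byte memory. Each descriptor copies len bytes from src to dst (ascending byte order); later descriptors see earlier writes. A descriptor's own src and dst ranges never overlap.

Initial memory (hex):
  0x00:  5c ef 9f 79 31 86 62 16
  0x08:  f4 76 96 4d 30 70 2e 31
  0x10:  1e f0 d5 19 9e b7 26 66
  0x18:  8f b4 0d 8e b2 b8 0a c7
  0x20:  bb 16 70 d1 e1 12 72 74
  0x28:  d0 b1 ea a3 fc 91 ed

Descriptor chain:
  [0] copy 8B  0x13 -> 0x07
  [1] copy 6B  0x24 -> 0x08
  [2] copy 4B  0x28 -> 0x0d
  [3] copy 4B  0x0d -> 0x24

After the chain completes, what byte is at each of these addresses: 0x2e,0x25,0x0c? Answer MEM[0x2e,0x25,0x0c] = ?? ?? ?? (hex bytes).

MEM[0x2e,0x25,0x0c] = ed b1 d0

  after D0: wrote 8B at 0x07 = 199eb726668fb40d
  after D1: wrote 6B at 0x08 = e1127274d0b1
  after D2: wrote 4B at 0x0d = d0b1eaa3
  after D3: wrote 4B at 0x24 = d0b1eaa3
query mem[0x2e]=0xed, mem[0x25]=0xb1, mem[0x0c]=0xd0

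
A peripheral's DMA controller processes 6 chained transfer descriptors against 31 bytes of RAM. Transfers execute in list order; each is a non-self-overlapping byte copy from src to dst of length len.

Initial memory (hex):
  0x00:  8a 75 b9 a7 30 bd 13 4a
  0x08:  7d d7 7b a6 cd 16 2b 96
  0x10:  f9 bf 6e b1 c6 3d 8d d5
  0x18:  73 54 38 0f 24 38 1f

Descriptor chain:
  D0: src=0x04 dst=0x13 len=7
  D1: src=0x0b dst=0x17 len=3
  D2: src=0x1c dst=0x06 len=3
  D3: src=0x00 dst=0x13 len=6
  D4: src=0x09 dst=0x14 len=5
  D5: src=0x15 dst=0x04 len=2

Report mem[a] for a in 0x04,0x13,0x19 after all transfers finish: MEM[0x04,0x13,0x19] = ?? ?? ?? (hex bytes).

MEM[0x04,0x13,0x19] = 7b 8a 16

[0] 0x04->0x13 len=7 : 30 bd 13 4a 7d d7 7b
[1] 0x0b->0x17 len=3 : a6 cd 16
[2] 0x1c->0x06 len=3 : 24 38 1f
[3] 0x00->0x13 len=6 : 8a 75 b9 a7 30 bd
[4] 0x09->0x14 len=5 : d7 7b a6 cd 16
[5] 0x15->0x04 len=2 : 7b a6
query mem[0x04]=0x7b, mem[0x13]=0x8a, mem[0x19]=0x16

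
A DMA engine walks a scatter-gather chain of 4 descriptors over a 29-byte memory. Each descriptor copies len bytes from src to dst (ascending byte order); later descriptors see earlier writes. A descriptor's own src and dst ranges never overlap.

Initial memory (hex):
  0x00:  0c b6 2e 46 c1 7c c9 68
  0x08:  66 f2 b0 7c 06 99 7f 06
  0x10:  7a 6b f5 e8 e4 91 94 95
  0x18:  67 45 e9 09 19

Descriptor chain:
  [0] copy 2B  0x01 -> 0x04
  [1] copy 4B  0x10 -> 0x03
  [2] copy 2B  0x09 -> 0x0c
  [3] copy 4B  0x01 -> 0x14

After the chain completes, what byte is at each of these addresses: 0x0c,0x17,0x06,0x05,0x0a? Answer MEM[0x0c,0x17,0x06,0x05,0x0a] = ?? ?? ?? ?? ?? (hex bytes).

MEM[0x0c,0x17,0x06,0x05,0x0a] = f2 6b e8 f5 b0

[0] 0x01->0x04 len=2 : b6 2e
[1] 0x10->0x03 len=4 : 7a 6b f5 e8
[2] 0x09->0x0c len=2 : f2 b0
[3] 0x01->0x14 len=4 : b6 2e 7a 6b
query mem[0x0c]=0xf2, mem[0x17]=0x6b, mem[0x06]=0xe8, mem[0x05]=0xf5, mem[0x0a]=0xb0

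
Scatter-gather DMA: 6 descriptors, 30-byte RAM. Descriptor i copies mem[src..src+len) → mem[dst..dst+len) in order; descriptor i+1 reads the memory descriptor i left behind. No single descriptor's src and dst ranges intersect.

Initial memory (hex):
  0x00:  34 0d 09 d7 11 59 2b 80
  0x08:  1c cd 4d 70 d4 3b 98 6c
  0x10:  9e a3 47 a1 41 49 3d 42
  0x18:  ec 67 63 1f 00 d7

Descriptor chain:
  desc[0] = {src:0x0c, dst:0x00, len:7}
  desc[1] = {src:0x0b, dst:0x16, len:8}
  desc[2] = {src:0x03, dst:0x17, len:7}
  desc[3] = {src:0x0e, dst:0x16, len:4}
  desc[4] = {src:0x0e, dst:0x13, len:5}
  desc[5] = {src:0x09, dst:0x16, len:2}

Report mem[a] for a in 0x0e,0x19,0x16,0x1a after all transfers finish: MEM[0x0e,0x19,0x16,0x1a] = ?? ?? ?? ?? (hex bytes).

  after D0: wrote 7B at 0x00 = d43b986c9ea347
  after D1: wrote 8B at 0x16 = 70d43b986c9ea347
  after D2: wrote 7B at 0x17 = 6c9ea347801ccd
  after D3: wrote 4B at 0x16 = 986c9ea3
  after D4: wrote 5B at 0x13 = 986c9ea347
  after D5: wrote 2B at 0x16 = cd4d
query mem[0x0e]=0x98, mem[0x19]=0xa3, mem[0x16]=0xcd, mem[0x1a]=0x47

MEM[0x0e,0x19,0x16,0x1a] = 98 a3 cd 47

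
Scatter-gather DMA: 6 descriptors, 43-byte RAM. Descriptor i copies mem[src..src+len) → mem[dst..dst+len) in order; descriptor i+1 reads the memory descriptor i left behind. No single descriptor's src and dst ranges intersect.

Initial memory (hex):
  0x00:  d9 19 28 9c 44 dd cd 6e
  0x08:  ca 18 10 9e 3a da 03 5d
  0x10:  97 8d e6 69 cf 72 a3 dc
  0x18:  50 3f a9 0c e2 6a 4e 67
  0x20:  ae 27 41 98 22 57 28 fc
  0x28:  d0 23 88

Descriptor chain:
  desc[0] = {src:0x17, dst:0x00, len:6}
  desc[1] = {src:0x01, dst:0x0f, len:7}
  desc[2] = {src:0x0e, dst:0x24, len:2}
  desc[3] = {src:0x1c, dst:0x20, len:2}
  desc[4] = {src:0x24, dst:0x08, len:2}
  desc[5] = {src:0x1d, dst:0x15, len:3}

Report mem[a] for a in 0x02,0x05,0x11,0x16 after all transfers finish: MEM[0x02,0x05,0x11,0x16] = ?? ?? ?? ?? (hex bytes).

[0] 0x17->0x00 len=6 : dc 50 3f a9 0c e2
[1] 0x01->0x0f len=7 : 50 3f a9 0c e2 cd 6e
[2] 0x0e->0x24 len=2 : 03 50
[3] 0x1c->0x20 len=2 : e2 6a
[4] 0x24->0x08 len=2 : 03 50
[5] 0x1d->0x15 len=3 : 6a 4e 67
query mem[0x02]=0x3f, mem[0x05]=0xe2, mem[0x11]=0xa9, mem[0x16]=0x4e

MEM[0x02,0x05,0x11,0x16] = 3f e2 a9 4e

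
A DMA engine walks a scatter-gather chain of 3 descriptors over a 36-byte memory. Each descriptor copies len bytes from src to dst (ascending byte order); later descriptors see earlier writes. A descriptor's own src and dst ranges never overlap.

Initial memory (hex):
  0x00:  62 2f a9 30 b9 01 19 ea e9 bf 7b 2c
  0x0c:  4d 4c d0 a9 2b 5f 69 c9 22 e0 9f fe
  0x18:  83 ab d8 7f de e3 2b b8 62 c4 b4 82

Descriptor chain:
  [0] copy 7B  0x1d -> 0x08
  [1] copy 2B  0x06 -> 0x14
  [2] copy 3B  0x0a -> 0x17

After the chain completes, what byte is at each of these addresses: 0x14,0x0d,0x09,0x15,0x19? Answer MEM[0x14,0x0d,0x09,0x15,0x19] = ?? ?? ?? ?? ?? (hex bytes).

MEM[0x14,0x0d,0x09,0x15,0x19] = 19 b4 2b ea c4

#0 dst[0x08+7] := {0xe3,0x2b,0xb8,0x62,0xc4,0xb4,0x82}
#1 dst[0x14+2] := {0x19,0xea}
#2 dst[0x17+3] := {0xb8,0x62,0xc4}
query mem[0x14]=0x19, mem[0x0d]=0xb4, mem[0x09]=0x2b, mem[0x15]=0xea, mem[0x19]=0xc4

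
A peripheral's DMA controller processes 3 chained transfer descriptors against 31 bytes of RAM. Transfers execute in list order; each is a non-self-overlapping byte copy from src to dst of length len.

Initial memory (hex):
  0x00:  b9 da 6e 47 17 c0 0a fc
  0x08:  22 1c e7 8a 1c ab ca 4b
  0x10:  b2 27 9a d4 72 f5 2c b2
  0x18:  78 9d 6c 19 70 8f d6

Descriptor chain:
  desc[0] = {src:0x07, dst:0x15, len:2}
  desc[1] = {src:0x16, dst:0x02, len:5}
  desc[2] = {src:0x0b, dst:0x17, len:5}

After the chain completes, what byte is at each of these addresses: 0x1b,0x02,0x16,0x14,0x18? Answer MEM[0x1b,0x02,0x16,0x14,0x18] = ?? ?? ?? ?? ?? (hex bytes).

[0] 0x07->0x15 len=2 : fc 22
[1] 0x16->0x02 len=5 : 22 b2 78 9d 6c
[2] 0x0b->0x17 len=5 : 8a 1c ab ca 4b
query mem[0x1b]=0x4b, mem[0x02]=0x22, mem[0x16]=0x22, mem[0x14]=0x72, mem[0x18]=0x1c

MEM[0x1b,0x02,0x16,0x14,0x18] = 4b 22 22 72 1c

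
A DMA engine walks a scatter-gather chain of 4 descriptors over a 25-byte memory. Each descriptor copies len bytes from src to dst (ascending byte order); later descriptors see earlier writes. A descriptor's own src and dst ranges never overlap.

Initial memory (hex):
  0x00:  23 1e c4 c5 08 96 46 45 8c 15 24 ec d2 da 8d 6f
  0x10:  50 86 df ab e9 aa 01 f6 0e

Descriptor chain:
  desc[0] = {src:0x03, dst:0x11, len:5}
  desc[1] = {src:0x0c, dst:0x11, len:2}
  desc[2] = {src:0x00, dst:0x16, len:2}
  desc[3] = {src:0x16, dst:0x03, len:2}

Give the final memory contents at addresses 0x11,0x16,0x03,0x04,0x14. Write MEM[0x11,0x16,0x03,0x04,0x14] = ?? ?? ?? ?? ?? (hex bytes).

#0 dst[0x11+5] := {0xc5,0x08,0x96,0x46,0x45}
#1 dst[0x11+2] := {0xd2,0xda}
#2 dst[0x16+2] := {0x23,0x1e}
#3 dst[0x03+2] := {0x23,0x1e}
query mem[0x11]=0xd2, mem[0x16]=0x23, mem[0x03]=0x23, mem[0x04]=0x1e, mem[0x14]=0x46

MEM[0x11,0x16,0x03,0x04,0x14] = d2 23 23 1e 46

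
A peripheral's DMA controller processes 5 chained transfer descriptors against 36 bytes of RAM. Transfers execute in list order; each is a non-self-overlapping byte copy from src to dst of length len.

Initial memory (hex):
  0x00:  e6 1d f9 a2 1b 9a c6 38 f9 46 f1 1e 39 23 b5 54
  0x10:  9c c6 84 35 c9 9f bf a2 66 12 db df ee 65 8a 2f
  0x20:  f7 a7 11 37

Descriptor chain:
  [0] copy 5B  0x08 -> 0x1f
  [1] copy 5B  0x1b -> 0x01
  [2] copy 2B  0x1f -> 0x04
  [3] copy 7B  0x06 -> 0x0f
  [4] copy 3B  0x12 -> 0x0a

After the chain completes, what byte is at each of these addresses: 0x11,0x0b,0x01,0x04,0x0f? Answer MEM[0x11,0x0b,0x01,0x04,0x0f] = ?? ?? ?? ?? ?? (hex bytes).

MEM[0x11,0x0b,0x01,0x04,0x0f] = f9 f1 df f9 c6

[0] 0x08->0x1f len=5 : f9 46 f1 1e 39
[1] 0x1b->0x01 len=5 : df ee 65 8a f9
[2] 0x1f->0x04 len=2 : f9 46
[3] 0x06->0x0f len=7 : c6 38 f9 46 f1 1e 39
[4] 0x12->0x0a len=3 : 46 f1 1e
query mem[0x11]=0xf9, mem[0x0b]=0xf1, mem[0x01]=0xdf, mem[0x04]=0xf9, mem[0x0f]=0xc6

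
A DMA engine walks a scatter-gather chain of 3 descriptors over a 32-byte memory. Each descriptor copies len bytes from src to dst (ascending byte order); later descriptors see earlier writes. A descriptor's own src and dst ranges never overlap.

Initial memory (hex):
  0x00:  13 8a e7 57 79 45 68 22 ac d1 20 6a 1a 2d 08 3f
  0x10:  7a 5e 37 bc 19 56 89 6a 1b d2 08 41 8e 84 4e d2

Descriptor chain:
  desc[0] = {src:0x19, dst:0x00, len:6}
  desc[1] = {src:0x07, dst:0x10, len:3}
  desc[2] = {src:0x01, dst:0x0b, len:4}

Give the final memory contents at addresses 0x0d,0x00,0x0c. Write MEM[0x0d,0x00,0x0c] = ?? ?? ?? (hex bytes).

D0: mem[0x00..0x05] <- [d2 08 41 8e 84 4e]
D1: mem[0x10..0x12] <- [22 ac d1]
D2: mem[0x0b..0x0e] <- [08 41 8e 84]
query mem[0x0d]=0x8e, mem[0x00]=0xd2, mem[0x0c]=0x41

MEM[0x0d,0x00,0x0c] = 8e d2 41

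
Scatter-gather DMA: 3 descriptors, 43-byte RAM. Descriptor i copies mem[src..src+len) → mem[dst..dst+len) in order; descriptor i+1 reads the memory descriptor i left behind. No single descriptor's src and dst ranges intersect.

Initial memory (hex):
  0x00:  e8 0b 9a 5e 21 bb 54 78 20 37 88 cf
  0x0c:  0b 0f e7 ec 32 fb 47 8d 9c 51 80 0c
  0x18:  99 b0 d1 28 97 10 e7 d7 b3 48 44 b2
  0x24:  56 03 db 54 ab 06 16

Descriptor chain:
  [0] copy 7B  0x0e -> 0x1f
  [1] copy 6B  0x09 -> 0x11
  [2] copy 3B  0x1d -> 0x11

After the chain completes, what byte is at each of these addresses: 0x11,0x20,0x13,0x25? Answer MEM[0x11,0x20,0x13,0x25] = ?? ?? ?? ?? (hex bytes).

[0] 0x0e->0x1f len=7 : e7 ec 32 fb 47 8d 9c
[1] 0x09->0x11 len=6 : 37 88 cf 0b 0f e7
[2] 0x1d->0x11 len=3 : 10 e7 e7
query mem[0x11]=0x10, mem[0x20]=0xec, mem[0x13]=0xe7, mem[0x25]=0x9c

MEM[0x11,0x20,0x13,0x25] = 10 ec e7 9c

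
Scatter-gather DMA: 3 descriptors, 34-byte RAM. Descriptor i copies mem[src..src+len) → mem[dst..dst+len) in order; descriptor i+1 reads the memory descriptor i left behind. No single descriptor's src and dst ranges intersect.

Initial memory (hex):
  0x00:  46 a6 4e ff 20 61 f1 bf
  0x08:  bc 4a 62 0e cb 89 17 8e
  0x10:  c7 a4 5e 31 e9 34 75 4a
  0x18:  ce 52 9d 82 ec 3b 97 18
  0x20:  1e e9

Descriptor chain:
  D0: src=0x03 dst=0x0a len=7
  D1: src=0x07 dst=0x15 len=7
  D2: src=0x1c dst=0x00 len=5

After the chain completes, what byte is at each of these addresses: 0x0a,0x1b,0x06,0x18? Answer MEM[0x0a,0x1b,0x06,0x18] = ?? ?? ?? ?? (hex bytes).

MEM[0x0a,0x1b,0x06,0x18] = ff f1 f1 ff

#0 dst[0x0a+7] := {0xff,0x20,0x61,0xf1,0xbf,0xbc,0x4a}
#1 dst[0x15+7] := {0xbf,0xbc,0x4a,0xff,0x20,0x61,0xf1}
#2 dst[0x00+5] := {0xec,0x3b,0x97,0x18,0x1e}
query mem[0x0a]=0xff, mem[0x1b]=0xf1, mem[0x06]=0xf1, mem[0x18]=0xff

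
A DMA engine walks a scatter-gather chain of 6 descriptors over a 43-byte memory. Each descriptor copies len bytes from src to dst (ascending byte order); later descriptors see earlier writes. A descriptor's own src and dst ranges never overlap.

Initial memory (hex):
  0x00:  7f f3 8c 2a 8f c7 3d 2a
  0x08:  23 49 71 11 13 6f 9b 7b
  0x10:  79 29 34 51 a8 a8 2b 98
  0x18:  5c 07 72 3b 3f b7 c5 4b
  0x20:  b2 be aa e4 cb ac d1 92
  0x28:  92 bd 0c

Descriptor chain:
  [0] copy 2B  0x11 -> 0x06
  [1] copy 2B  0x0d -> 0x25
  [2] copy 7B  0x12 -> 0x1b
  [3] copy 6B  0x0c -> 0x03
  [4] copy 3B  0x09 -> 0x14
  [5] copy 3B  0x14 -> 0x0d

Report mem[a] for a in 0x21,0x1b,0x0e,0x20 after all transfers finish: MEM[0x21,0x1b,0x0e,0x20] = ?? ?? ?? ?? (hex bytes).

MEM[0x21,0x1b,0x0e,0x20] = 5c 34 71 98

D0: mem[0x06..0x07] <- [29 34]
D1: mem[0x25..0x26] <- [6f 9b]
D2: mem[0x1b..0x21] <- [34 51 a8 a8 2b 98 5c]
D3: mem[0x03..0x08] <- [13 6f 9b 7b 79 29]
D4: mem[0x14..0x16] <- [49 71 11]
D5: mem[0x0d..0x0f] <- [49 71 11]
query mem[0x21]=0x5c, mem[0x1b]=0x34, mem[0x0e]=0x71, mem[0x20]=0x98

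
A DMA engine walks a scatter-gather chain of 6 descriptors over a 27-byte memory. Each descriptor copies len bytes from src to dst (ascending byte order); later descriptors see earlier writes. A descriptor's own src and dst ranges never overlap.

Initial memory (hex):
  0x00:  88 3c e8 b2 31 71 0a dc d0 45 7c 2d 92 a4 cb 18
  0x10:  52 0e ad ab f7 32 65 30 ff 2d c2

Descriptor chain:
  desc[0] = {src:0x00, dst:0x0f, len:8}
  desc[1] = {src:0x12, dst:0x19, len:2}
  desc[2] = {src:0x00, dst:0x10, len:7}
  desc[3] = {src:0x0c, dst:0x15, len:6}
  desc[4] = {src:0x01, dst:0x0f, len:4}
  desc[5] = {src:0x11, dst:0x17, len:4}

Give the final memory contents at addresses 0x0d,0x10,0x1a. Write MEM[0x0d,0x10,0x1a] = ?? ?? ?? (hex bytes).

MEM[0x0d,0x10,0x1a] = a4 e8 31

  after D0: wrote 8B at 0x0f = 883ce8b231710adc
  after D1: wrote 2B at 0x19 = b231
  after D2: wrote 7B at 0x10 = 883ce8b231710a
  after D3: wrote 6B at 0x15 = 92a4cb88883c
  after D4: wrote 4B at 0x0f = 3ce8b231
  after D5: wrote 4B at 0x17 = b231b231
query mem[0x0d]=0xa4, mem[0x10]=0xe8, mem[0x1a]=0x31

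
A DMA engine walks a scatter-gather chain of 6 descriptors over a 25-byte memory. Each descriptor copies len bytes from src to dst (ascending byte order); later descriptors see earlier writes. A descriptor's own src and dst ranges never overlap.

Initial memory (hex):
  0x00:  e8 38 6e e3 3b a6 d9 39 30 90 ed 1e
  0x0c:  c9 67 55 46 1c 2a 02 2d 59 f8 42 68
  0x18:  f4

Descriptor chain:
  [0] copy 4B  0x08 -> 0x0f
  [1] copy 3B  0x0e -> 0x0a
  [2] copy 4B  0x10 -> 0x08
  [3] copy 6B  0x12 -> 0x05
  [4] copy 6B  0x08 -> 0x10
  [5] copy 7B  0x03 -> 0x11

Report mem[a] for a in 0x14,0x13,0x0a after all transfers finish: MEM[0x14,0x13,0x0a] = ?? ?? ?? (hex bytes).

MEM[0x14,0x13,0x0a] = 2d 1e 68

D0: mem[0x0f..0x12] <- [30 90 ed 1e]
D1: mem[0x0a..0x0c] <- [55 30 90]
D2: mem[0x08..0x0b] <- [90 ed 1e 2d]
D3: mem[0x05..0x0a] <- [1e 2d 59 f8 42 68]
D4: mem[0x10..0x15] <- [f8 42 68 2d 90 67]
D5: mem[0x11..0x17] <- [e3 3b 1e 2d 59 f8 42]
query mem[0x14]=0x2d, mem[0x13]=0x1e, mem[0x0a]=0x68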